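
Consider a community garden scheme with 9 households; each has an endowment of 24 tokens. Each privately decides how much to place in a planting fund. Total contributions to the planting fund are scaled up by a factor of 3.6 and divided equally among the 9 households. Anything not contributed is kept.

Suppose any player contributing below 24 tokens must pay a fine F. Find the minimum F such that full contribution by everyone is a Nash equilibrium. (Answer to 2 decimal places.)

14.40 tokens

Given the others contribute fully, the best deviation is to contribute 0 (any partial contribution still incurs the fine and gives up units whose private return 0.4000 is below 1).
Deviating from 24 to 0 saves 24 tokens but forfeits the deviator's share of the drop in the planting fund: 3.6/9 × 24 = 9.60.
So the deviation gain is 24 − 9.60 = 14.40, and the fine must be at least 14.40 tokens to wipe it out.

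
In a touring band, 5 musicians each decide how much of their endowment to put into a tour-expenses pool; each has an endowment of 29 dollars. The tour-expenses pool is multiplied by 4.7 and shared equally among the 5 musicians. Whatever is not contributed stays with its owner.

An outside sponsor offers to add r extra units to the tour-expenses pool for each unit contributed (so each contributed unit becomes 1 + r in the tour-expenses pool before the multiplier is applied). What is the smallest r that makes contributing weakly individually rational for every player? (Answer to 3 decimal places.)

With matching at rate r, one contributed unit becomes (1 + r) in the tour-expenses pool and returns 4.7 × (1 + r) / 5 to the contributor.
Setting this equal to 1: 1 + r = 5/4.7 = 1.0638.
So the minimum matching rate is r = 1.0638 − 1 = 0.064.

0.064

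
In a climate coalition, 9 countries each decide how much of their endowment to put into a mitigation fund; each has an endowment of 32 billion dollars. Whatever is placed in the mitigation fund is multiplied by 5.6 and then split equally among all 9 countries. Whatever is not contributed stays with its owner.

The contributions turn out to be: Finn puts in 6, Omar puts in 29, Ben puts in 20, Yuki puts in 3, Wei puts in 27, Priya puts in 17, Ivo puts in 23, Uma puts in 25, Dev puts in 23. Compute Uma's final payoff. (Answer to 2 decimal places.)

114.64 billion dollars

Total contributed: 6 + 29 + 20 + 3 + 27 + 17 + 23 + 25 + 23 = 173.
Each receives 5.6 × 173 / 9 = 107.64 from the mitigation fund.
Uma keeps 32 − 25 = 7, so Uma's payoff is 7 + 107.64 = 114.64.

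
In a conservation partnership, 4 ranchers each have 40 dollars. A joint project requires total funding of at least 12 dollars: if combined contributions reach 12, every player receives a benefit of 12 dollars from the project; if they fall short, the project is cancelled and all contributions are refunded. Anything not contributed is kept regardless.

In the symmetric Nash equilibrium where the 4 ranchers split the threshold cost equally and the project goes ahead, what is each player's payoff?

Equal share of the threshold: 12/4 = 3.
At this profile no one gains by cutting their contribution: any cut drops the total below 12, the project is cancelled, contributions are refunded, and the deviator ends with 40, which is less than 40 − 3 + 12 = 49. Contributing more than 3 just wastes the excess. So contributing exactly 3 is a best response.
Each player's payoff: 40 − 3 + 12 = 49.

49 dollars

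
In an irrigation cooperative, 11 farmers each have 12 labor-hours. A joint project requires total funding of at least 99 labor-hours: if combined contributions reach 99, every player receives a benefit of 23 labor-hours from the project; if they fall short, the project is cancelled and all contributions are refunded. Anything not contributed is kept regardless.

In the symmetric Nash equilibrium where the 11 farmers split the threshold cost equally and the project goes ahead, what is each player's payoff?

Equal share of the threshold: 99/11 = 9.
At this profile no one gains by cutting their contribution: any cut drops the total below 99, the project is cancelled, contributions are refunded, and the deviator ends with 12, which is less than 12 − 9 + 23 = 26. Contributing more than 9 just wastes the excess. So contributing exactly 9 is a best response.
Each player's payoff: 12 − 9 + 23 = 26.

26 labor-hours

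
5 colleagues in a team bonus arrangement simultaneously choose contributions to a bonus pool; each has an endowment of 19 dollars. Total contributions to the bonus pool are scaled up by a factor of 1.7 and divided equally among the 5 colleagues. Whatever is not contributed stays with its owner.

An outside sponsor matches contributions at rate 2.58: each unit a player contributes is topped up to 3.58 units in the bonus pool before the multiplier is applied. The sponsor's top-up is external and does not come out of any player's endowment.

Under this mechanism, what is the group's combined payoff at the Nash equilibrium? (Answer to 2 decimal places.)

578.17 dollars

The effective private return per unit is now 1.7 × 3.58 / 5 = 1.2172 > 1, so every player's dominant strategy flips to full contribution.
So the Nash equilibrium is full contribution by all 5; the group earns 1.7 × 3.58 × 95 = 578.17.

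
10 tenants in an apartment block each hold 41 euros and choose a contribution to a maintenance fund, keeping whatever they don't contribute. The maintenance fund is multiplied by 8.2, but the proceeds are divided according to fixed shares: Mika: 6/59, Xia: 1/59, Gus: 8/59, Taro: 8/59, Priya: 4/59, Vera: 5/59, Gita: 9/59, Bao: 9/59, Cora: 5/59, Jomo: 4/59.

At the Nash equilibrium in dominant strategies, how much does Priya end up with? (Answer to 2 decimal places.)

Player j's private return per contributed unit is 8.2 × (j's share). Contributing is weakly dominant for j when that share is at least 1/8.2 = 0.1220, and contributing 0 is dominant otherwise.
Gus, Taro, Gita and Bao are above the threshold, contributing 41 each; the remaining 6 contribute 0. Total contributed: 164.
Priya keeps 41 and receives 8.2 × 164 × 4/59 = 91.17 from the maintenance fund, for a payoff of 132.17.

132.17 euros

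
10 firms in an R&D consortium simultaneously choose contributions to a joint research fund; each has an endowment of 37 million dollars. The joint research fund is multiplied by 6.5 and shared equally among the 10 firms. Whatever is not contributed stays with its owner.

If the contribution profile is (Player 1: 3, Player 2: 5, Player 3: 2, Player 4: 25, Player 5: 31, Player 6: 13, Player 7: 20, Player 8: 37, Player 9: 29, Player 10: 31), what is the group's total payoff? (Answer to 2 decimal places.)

Total contributed: 3 + 5 + 2 + 25 + 31 + 13 + 20 + 37 + 29 + 31 = 196; total kept: 10 × 37 − 196 = 174.
The joint research fund pays out 6.5 × 196 = 1274.00 in aggregate.
Group total = 174 + 1274.00 = 1448.00.

1448.00 million dollars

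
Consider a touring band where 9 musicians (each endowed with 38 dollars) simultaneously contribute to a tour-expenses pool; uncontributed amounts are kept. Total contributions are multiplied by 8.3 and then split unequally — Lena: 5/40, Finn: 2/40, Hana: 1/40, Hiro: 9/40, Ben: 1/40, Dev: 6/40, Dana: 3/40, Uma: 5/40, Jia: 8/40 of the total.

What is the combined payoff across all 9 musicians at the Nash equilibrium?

A player with share s gets back 8.3·s per unit contributed, so full contribution is dominant for anyone with s > 1/8.3 = 0.1205 and zero contribution is dominant for anyone below.
Lena, Hiro, Dev, Uma and Jia are above the threshold, contributing 38 each; the remaining 4 contribute 0. Total contributed: 190.
The tour-expenses pool pays out 8.3 × 190 = 1577.00 in total (split across the unequal shares, but the aggregate is all that matters for the group sum).
The 4 free-riders keep 38 each, adding 152. Group total = 152 + 1577.00 = 1729.00.

1729.00 dollars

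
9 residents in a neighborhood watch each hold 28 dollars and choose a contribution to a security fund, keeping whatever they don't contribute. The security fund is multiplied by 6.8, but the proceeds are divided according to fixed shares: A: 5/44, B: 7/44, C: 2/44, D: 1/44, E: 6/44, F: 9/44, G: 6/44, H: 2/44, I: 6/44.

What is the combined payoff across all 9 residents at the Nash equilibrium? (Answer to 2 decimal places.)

Player j's private return per contributed unit is 6.8 × (j's share). Contributing is weakly dominant for j when that share is at least 1/6.8 = 0.1471, and contributing 0 is dominant otherwise.
B and F are above the threshold, contributing 28 each; the remaining 7 contribute 0. Total contributed: 56.
The security fund pays out 6.8 × 56 = 380.80 in total (split across the unequal shares, but the aggregate is all that matters for the group sum).
The 7 free-riders keep 28 each, adding 196. Group total = 196 + 380.80 = 576.80.

576.80 dollars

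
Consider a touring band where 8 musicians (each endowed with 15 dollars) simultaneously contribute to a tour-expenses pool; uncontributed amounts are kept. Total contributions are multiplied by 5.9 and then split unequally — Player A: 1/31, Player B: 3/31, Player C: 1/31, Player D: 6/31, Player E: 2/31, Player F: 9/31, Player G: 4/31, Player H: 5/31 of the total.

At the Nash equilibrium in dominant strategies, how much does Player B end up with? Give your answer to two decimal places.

32.13 dollars

For player j, contributing a unit is worthwhile iff 5.9 × (j's share) ≥ 1, i.e. iff j's share is at least 0.1695.
Player D and Player F clear that bar, contributing 15 each; the remaining 6 contribute 0. Total contributed: 30.
Player B keeps 15 and receives 5.9 × 30 × 3/31 = 17.13 from the tour-expenses pool, for a payoff of 32.13.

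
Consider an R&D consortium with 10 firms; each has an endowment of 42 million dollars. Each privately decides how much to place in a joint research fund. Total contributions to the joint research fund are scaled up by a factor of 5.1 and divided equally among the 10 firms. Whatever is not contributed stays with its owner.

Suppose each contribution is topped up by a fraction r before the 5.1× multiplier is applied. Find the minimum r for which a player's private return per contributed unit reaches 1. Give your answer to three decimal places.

With matching at rate r, one contributed unit becomes (1 + r) in the joint research fund and returns 5.1 × (1 + r) / 10 to the contributor.
Setting this equal to 1: 1 + r = 10/5.1 = 1.9608.
So the minimum matching rate is r = 1.9608 − 1 = 0.961.

0.961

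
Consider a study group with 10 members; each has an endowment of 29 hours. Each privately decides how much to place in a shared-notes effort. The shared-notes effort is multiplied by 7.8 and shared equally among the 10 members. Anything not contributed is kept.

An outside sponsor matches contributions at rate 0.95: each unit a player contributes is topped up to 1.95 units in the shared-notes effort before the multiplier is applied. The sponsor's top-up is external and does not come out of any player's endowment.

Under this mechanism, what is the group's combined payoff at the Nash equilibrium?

4410.90 hours

With the mechanism, a contributed unit returns 7.8 × 1.95 / 10 = 1.5210 per unit of net cost to the contributor — now above 1 — so contributing fully is weakly dominant for every player.
At the Nash equilibrium everyone contributes 29. Group total payoff = 7.8 × 1.95 × 290 = 4410.90.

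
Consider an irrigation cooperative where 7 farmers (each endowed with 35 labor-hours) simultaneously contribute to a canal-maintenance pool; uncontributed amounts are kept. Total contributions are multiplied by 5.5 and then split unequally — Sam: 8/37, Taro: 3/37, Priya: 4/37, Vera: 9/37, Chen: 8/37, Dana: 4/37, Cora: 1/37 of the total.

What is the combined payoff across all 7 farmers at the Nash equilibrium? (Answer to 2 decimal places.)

717.50 labor-hours

Player j's private return per contributed unit is 5.5 × (j's share). Contributing is weakly dominant for j when that share is at least 1/5.5 = 0.1818, and contributing 0 is dominant otherwise.
Sam, Vera and Chen clear that bar, contributing 35 each; the remaining 4 contribute 0. Total contributed: 105.
The canal-maintenance pool pays out 5.5 × 105 = 577.50 in total (split across the unequal shares, but the aggregate is all that matters for the group sum).
The 4 free-riders keep 35 each, adding 140. Group total = 140 + 577.50 = 717.50.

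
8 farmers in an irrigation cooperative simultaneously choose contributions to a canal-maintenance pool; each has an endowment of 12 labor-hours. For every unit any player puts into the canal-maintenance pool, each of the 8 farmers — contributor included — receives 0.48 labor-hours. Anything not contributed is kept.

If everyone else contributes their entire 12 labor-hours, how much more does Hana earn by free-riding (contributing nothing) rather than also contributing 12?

6.24 labor-hours

Switching from a contribution of 12 to 0 lets Hana keep an extra 12 labor-hours, but lowers the canal-maintenance pool by 12, which costs Hana their own share of that drop: 0.48 × 12 = 5.76.
Net gain = 12 − 5.76 = 6.24. The private return per contributed unit (0.48) is below 1, so free-riding is indeed the best response regardless of what the others do.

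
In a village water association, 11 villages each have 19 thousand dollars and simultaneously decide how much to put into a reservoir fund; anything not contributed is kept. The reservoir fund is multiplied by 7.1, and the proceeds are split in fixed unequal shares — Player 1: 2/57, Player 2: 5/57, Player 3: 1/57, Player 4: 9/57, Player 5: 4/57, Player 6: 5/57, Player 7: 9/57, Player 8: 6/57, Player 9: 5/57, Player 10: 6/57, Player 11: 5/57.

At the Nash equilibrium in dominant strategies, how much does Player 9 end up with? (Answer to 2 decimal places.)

42.67 thousand dollars

Player j's private return per contributed unit is 7.1 × (j's share). Contributing is weakly dominant for j when that share is at least 1/7.1 = 0.1408, and contributing 0 is dominant otherwise.
Player 4 and Player 7 are above the threshold, contributing 19 each; the remaining 9 contribute 0. Total contributed: 38.
Player 9 keeps 19 and receives 7.1 × 38 × 5/57 = 23.67 from the reservoir fund, for a payoff of 42.67.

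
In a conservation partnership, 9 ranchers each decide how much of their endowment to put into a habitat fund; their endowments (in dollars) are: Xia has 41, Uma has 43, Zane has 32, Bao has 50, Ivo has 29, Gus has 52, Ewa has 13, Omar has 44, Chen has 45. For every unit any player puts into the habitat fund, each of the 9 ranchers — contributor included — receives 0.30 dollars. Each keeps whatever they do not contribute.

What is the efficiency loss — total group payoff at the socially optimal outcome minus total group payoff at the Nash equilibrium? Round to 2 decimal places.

The private return per contributed unit is 0.30 < 1 for everyone, so the Nash equilibrium is zero contribution and the group total is Σ E_j = 41 + 43 + 32 + 50 + 29 + 52 + 13 + 44 + 45 = 349.
Each contributed unit returns 2.700 to the group, so the social optimum is full contribution by everyone: group total = 2.700 × 349 = 942.30.
Efficiency loss = (2.700 − 1) × 349 = 593.30.

593.30 dollars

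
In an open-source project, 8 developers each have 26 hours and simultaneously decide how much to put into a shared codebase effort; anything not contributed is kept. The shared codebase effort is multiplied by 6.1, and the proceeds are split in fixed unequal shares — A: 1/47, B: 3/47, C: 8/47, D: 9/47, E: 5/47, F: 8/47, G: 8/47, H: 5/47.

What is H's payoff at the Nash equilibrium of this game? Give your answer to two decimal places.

Player j's private return per contributed unit is 6.1 × (j's share). Contributing is weakly dominant for j when that share is at least 1/6.1 = 0.1639, and contributing 0 is dominant otherwise.
C, D, F and G are above the threshold, contributing 26 each; the remaining 4 contribute 0. Total contributed: 104.
H keeps 26 and receives 6.1 × 104 × 5/47 = 67.49 from the shared codebase effort, for a payoff of 93.49.

93.49 hours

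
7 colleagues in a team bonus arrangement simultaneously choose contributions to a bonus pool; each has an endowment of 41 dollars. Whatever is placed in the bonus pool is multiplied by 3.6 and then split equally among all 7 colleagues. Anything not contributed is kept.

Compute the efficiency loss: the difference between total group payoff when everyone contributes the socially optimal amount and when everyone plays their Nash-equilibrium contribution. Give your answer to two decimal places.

Each contributed unit returns 3.6/7 = 0.5143 to its contributor — below 1 — so contributing 0 is dominant for every player. At the Nash equilibrium everyone keeps their 41, and the group total is 7 × 41 = 287.
Each contributed unit returns 3.600 to the group as a whole (0.5143 to each of 7 players), which exceeds 1, so the social optimum is full contribution: group total = 3.600 × 287 = 1033.20.
Efficiency loss = 1033.20 − 287 = 746.20.

746.20 dollars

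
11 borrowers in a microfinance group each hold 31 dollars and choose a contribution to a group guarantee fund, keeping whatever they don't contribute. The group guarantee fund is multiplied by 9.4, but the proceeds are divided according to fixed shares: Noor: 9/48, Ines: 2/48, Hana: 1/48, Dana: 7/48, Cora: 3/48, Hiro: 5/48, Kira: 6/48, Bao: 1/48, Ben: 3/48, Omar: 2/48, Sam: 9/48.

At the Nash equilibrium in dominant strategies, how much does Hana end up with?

A player with share s gets back 9.4·s per unit contributed, so full contribution is dominant for anyone with s > 1/9.4 = 0.1064 and zero contribution is dominant for anyone below.
Noor, Dana, Kira and Sam clear that bar, contributing 31 each; the remaining 7 contribute 0. Total contributed: 124.
Hana keeps 31 and receives 9.4 × 124 × 1/48 = 24.28 from the group guarantee fund, for a payoff of 55.28.

55.28 dollars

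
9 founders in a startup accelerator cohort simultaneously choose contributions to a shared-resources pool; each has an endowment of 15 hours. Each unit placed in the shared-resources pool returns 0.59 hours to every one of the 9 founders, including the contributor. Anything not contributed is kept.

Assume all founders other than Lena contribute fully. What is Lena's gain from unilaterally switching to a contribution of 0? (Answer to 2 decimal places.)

6.15 hours

Switching from a contribution of 15 to 0 lets Lena keep an extra 15 hours, but lowers the shared-resources pool by 15, which costs Lena their own share of that drop: 0.59 × 15 = 8.85.
Net gain = 15 − 8.85 = 6.15. The private return per contributed unit (0.59) is below 1, so free-riding is indeed the best response regardless of what the others do.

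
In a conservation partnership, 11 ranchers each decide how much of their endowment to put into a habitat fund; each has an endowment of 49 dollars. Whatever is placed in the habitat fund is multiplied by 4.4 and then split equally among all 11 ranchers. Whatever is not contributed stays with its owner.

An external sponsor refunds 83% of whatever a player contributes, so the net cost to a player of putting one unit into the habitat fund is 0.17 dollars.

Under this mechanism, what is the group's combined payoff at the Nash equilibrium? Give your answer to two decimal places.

With the mechanism, a contributed unit returns (4.4/11) / 0.17 = 2.3529 per unit of net cost to the contributor — now above 1 — so contributing fully is weakly dominant for every player.
So the Nash equilibrium is full contribution by all 11; the group earns 11 × (49 × 0.83 + 4.4 × 49) = 2818.97.

2818.97 dollars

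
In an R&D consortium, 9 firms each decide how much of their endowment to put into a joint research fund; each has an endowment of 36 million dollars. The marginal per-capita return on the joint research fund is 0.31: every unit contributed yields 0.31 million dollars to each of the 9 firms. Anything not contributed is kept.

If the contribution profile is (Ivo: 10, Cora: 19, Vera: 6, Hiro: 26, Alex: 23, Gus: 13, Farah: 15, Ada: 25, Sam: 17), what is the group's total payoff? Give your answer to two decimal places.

Total contributed: 10 + 19 + 6 + 26 + 23 + 13 + 15 + 25 + 17 = 154; total kept: 9 × 36 − 154 = 170.
The joint research fund pays out 0.31 × 9 × 154 = 429.66 in aggregate.
Group total = 170 + 429.66 = 599.66.

599.66 million dollars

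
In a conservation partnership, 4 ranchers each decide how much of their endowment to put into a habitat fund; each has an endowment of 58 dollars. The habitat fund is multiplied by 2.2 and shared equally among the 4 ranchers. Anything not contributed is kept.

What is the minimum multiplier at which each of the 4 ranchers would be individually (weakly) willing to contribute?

4

A contributed unit returns (multiplier)/4 to its contributor.
This reaches 1 exactly when the multiplier is 4.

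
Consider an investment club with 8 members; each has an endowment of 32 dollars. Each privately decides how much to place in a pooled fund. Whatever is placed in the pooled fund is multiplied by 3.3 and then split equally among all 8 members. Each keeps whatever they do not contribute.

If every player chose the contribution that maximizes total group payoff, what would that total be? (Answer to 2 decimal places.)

844.80 dollars

Each contributed unit returns 3.300 to the group as a whole (0.4125 to each of 8 players), which exceeds 1, so the social optimum is full contribution: group total = 3.300 × 256 = 844.80.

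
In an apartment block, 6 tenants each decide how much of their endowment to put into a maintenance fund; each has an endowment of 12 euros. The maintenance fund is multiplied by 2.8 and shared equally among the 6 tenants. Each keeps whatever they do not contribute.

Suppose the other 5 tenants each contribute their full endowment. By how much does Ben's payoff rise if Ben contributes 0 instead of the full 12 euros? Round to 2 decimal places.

6.40 euros

Switching from a contribution of 12 to 0 lets Ben keep an extra 12 euros, but lowers the maintenance fund by 12, which costs Ben their own share of that drop: 2.8/6 × 12 = 5.60.
Net gain = 12 − 5.60 = 6.40. The private return per contributed unit (0.4667) is below 1, so free-riding is indeed the best response regardless of what the others do.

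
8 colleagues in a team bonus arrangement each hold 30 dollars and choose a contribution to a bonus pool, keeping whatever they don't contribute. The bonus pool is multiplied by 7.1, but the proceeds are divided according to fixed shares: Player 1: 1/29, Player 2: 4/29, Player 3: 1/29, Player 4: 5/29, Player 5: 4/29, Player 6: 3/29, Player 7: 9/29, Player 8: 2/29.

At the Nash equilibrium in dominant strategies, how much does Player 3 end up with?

For player j, contributing a unit is worthwhile iff 7.1 × (j's share) ≥ 1, i.e. iff j's share is at least 0.1408.
Player 4 and Player 7 are above the threshold, contributing 30 each; the remaining 6 contribute 0. Total contributed: 60.
Player 3 keeps 30 and receives 7.1 × 60 × 1/29 = 14.69 from the bonus pool, for a payoff of 44.69.

44.69 dollars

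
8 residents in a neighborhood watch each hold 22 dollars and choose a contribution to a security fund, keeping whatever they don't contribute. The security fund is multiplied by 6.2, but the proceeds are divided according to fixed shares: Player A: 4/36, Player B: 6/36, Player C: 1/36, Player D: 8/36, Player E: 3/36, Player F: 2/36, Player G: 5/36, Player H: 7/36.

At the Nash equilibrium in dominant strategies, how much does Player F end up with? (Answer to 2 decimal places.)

Each unit j contributes comes back to j as 6.2 × (j's share), so j prefers to contribute only if that share exceeds 1/6.2 = 0.1613; otherwise keeping the unit dominates.
Player B, Player D and Player H clear that bar, contributing 22 each; the remaining 5 contribute 0. Total contributed: 66.
Player F keeps 22 and receives 6.2 × 66 × 2/36 = 22.73 from the security fund, for a payoff of 44.73.

44.73 dollars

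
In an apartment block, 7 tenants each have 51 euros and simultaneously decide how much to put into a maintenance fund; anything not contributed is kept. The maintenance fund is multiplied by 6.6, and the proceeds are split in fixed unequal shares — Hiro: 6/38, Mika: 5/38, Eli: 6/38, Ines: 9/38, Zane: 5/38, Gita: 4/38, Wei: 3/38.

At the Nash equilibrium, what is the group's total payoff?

1213.80 euros

Player j's private return per contributed unit is 6.6 × (j's share). Contributing is weakly dominant for j when that share is at least 1/6.6 = 0.1515, and contributing 0 is dominant otherwise.
Hiro, Eli and Ines are above the threshold, contributing 51 each; the remaining 4 contribute 0. Total contributed: 153.
The maintenance fund pays out 6.6 × 153 = 1009.80 in total (split across the unequal shares, but the aggregate is all that matters for the group sum).
The 4 free-riders keep 51 each, adding 204. Group total = 204 + 1009.80 = 1213.80.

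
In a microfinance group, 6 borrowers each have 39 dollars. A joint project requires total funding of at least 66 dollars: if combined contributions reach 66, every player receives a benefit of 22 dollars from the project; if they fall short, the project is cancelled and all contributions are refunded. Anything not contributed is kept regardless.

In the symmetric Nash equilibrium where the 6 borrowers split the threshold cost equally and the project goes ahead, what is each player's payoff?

50 dollars

Equal share of the threshold: 66/6 = 11.
At this profile no one gains by cutting their contribution: any cut drops the total below 66, the project is cancelled, contributions are refunded, and the deviator ends with 39, which is less than 39 − 11 + 22 = 50. Contributing more than 11 just wastes the excess. So contributing exactly 11 is a best response.
Each player's payoff: 39 − 11 + 22 = 50.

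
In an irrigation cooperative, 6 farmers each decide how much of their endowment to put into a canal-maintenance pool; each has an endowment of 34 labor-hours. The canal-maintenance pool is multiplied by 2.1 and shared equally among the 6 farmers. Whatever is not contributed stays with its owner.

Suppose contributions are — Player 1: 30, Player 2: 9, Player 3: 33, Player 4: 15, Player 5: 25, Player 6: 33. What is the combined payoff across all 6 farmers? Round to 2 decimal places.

Total contributed: 30 + 9 + 33 + 15 + 25 + 33 = 145; total kept: 6 × 34 − 145 = 59.
The canal-maintenance pool pays out 2.1 × 145 = 304.50 in aggregate.
Group total = 59 + 304.50 = 363.50.

363.50 labor-hours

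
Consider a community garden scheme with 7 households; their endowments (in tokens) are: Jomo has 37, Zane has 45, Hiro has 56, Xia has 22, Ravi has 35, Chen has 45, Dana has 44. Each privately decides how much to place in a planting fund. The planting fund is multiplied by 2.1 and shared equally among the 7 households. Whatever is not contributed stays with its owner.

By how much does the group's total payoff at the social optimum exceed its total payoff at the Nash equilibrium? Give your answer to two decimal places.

312.40 tokens

The private return per contributed unit is 2.1/7 = 0.3000 < 1 for every player regardless of endowment, so the Nash equilibrium is zero contribution and the group total is Σ E_j = 37 + 45 + 56 + 22 + 35 + 45 + 44 = 284.
Each contributed unit returns 2.100 to the group, so the social optimum is full contribution by everyone: group total = 2.100 × 284 = 596.40.
Efficiency loss = (2.100 − 1) × 284 = 312.40.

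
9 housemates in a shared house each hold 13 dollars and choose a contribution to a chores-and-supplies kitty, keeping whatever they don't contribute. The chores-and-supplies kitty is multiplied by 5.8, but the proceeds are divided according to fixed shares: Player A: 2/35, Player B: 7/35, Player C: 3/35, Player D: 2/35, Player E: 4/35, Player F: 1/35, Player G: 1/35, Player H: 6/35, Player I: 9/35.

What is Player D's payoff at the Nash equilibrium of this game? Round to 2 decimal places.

21.62 dollars

For player j, contributing a unit is worthwhile iff 5.8 × (j's share) ≥ 1, i.e. iff j's share is at least 0.1724.
Player B and Player I clear that bar, contributing 13 each; the remaining 7 contribute 0. Total contributed: 26.
Player D keeps 13 and receives 5.8 × 26 × 2/35 = 8.62 from the chores-and-supplies kitty, for a payoff of 21.62.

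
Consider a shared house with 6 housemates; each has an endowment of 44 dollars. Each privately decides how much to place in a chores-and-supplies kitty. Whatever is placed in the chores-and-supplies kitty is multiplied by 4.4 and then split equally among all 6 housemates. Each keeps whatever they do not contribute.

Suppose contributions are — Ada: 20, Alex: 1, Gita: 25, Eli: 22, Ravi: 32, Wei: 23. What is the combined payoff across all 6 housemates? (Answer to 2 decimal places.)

682.20 dollars

Total contributed: 20 + 1 + 25 + 22 + 32 + 23 = 123; total kept: 6 × 44 − 123 = 141.
The chores-and-supplies kitty pays out 4.4 × 123 = 541.20 in aggregate.
Group total = 141 + 541.20 = 682.20.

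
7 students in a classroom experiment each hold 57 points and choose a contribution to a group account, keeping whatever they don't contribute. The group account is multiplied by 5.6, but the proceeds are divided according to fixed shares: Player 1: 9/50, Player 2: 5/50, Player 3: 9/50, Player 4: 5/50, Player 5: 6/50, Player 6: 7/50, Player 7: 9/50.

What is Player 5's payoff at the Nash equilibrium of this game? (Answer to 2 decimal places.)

Player j's private return per contributed unit is 5.6 × (j's share). Contributing is weakly dominant for j when that share is at least 1/5.6 = 0.1786, and contributing 0 is dominant otherwise.
Player 1, Player 3 and Player 7 clear that bar, contributing 57 each; the remaining 4 contribute 0. Total contributed: 171.
Player 5 keeps 57 and receives 5.6 × 171 × 6/50 = 114.91 from the group account, for a payoff of 171.91.

171.91 points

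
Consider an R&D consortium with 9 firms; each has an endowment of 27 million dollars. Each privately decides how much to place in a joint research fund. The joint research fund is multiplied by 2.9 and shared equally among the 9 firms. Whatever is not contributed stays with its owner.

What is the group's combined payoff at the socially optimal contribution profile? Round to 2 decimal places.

704.70 million dollars

Each contributed unit returns 2.900 to the group as a whole (0.3222 to each of 9 players), which exceeds 1, so the social optimum is full contribution: group total = 2.900 × 243 = 704.70.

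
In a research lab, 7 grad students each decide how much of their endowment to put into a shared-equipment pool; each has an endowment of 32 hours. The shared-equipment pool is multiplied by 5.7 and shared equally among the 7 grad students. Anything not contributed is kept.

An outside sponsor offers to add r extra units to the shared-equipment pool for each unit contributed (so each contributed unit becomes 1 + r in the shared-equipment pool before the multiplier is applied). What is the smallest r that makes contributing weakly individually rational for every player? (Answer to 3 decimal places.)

With matching at rate r, one contributed unit becomes (1 + r) in the shared-equipment pool and returns 5.7 × (1 + r) / 7 to the contributor.
Setting this equal to 1: 1 + r = 7/5.7 = 1.2281.
So the minimum matching rate is r = 1.2281 − 1 = 0.228.

0.228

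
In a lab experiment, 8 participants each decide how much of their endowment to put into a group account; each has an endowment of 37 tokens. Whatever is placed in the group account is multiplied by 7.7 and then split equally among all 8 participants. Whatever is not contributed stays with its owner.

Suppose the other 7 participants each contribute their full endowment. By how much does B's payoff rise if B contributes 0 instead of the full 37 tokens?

Switching from a contribution of 37 to 0 lets B keep an extra 37 tokens, but lowers the group account by 37, which costs B their own share of that drop: 7.7/8 × 37 = 35.61.
Net gain = 37 − 35.61 = 1.39. The private return per contributed unit (0.9625) is below 1, so free-riding is indeed the best response regardless of what the others do.

1.39 tokens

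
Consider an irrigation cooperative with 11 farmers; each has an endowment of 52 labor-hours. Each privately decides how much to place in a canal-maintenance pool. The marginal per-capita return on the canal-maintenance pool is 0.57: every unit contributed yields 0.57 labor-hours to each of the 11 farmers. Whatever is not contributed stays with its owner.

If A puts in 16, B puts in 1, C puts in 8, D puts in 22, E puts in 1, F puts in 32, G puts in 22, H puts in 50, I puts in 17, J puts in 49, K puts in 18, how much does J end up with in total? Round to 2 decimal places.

137.52 labor-hours

Total contributed: 16 + 1 + 8 + 22 + 1 + 32 + 22 + 50 + 17 + 49 + 18 = 236.
Each receives 0.57 × 236 = 134.52 from the canal-maintenance pool.
J keeps 52 − 49 = 3, so J's payoff is 3 + 134.52 = 137.52.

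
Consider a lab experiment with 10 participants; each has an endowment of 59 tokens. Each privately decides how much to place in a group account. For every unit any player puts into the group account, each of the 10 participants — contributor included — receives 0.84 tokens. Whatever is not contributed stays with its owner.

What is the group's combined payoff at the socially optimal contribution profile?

Each contributed unit returns 8.400 to the group as a whole (0.84 to each of 10 players), which exceeds 1, so the social optimum is full contribution: group total = 8.400 × 590 = 4956.00.

4956.00 tokens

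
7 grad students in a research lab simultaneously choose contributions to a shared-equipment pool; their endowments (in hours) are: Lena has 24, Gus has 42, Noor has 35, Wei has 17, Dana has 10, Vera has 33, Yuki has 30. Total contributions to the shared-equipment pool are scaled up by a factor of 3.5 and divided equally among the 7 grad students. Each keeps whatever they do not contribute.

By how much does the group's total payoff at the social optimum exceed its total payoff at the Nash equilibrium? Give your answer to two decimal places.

477.50 hours

The private return per contributed unit is 3.5/7 = 0.5000 < 1 for every player regardless of endowment, so the Nash equilibrium is zero contribution and the group total is Σ E_j = 24 + 42 + 35 + 17 + 10 + 33 + 30 = 191.
Each contributed unit returns 3.500 to the group, so the social optimum is full contribution by everyone: group total = 3.500 × 191 = 668.50.
Efficiency loss = (3.500 − 1) × 191 = 477.50.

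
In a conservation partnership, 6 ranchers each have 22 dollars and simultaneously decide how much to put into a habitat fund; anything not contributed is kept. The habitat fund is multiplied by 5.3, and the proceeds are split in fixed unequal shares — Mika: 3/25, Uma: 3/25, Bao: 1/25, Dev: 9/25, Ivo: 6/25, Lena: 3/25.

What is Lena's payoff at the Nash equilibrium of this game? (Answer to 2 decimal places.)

Player j's private return per contributed unit is 5.3 × (j's share). Contributing is weakly dominant for j when that share is at least 1/5.3 = 0.1887, and contributing 0 is dominant otherwise.
Dev and Ivo clear that bar, contributing 22 each; the remaining 4 contribute 0. Total contributed: 44.
Lena keeps 22 and receives 5.3 × 44 × 3/25 = 27.98 from the habitat fund, for a payoff of 49.98.

49.98 dollars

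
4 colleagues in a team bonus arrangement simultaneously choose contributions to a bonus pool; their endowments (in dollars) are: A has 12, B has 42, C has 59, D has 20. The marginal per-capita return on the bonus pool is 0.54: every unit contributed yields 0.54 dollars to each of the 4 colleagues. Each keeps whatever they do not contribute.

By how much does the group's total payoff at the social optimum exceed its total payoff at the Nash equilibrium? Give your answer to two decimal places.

The private return per contributed unit is 0.54 < 1 for everyone, so the Nash equilibrium is zero contribution and the group total is Σ E_j = 12 + 42 + 59 + 20 = 133.
Each contributed unit returns 2.160 to the group, so the social optimum is full contribution by everyone: group total = 2.160 × 133 = 287.28.
Efficiency loss = (2.160 − 1) × 133 = 154.28.

154.28 dollars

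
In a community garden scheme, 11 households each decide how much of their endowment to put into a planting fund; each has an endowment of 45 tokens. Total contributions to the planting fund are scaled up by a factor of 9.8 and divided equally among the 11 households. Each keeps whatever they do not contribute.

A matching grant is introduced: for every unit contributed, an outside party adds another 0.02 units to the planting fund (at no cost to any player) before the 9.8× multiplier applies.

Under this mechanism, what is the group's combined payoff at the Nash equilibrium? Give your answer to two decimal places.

495.00 tokens

With the mechanism, a contributed unit returns 9.8 × 1.02 / 11 = 0.9087 per unit of net cost — still below 1 — so contributing 0 remains dominant for every player.
At the Nash equilibrium no one contributes; group total payoff = 11 × 45 = 495.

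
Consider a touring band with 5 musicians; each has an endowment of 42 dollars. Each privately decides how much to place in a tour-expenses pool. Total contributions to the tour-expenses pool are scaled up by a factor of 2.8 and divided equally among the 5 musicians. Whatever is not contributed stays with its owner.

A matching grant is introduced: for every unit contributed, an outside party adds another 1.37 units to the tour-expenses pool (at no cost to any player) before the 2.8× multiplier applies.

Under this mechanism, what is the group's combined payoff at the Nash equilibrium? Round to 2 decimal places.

The effective private return per unit is now 2.8 × 2.37 / 5 = 1.3272 > 1, so every player's dominant strategy flips to full contribution.
So the Nash equilibrium is full contribution by all 5; the group earns 2.8 × 2.37 × 210 = 1393.56.

1393.56 dollars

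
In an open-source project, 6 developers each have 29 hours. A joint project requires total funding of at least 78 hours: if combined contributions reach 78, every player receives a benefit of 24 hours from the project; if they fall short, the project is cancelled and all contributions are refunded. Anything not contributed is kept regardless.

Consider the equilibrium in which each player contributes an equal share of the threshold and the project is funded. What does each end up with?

40 hours

Equal share of the threshold: 78/6 = 13.
At this profile no one gains by cutting their contribution: any cut drops the total below 78, the project is cancelled, contributions are refunded, and the deviator ends with 29, which is less than 29 − 13 + 24 = 40. Contributing more than 13 just wastes the excess. So contributing exactly 13 is a best response.
Each player's payoff: 29 − 13 + 24 = 40.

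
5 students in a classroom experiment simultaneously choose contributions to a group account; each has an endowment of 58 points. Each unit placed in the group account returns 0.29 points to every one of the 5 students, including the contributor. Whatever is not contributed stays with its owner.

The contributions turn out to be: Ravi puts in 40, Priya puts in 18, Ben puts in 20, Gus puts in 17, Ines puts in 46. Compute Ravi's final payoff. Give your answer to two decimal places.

58.89 points

Total contributed: 40 + 18 + 20 + 17 + 46 = 141.
Each receives 0.29 × 141 = 40.89 from the group account.
Ravi keeps 58 − 40 = 18, so Ravi's payoff is 18 + 40.89 = 58.89.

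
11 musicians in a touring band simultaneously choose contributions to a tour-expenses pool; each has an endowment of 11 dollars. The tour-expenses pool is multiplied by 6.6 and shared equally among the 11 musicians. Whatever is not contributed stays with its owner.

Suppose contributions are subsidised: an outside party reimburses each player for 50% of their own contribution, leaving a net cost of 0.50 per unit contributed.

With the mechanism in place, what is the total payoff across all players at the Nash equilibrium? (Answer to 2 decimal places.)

859.10 dollars

The effective private return per unit is now (6.6/11) / 0.50 = 1.2000 > 1, so every player's dominant strategy flips to full contribution.
So the Nash equilibrium is full contribution by all 11; the group earns 11 × (11 × 0.50 + 6.6 × 11) = 859.10.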